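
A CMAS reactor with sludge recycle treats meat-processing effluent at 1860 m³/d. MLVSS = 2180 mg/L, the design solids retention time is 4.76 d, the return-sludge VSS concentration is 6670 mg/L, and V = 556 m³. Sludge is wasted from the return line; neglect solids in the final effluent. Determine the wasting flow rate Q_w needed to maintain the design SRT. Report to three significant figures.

Q_w ≈ 38.2 m³/d

θ_c = V·X/(Q_w·X_r) when wasting from the recycle, so Q_w = V·X/(θ_c·X_r) = 556.0 × 2180 / (4.76 × 6670) = 38.18 m³/d.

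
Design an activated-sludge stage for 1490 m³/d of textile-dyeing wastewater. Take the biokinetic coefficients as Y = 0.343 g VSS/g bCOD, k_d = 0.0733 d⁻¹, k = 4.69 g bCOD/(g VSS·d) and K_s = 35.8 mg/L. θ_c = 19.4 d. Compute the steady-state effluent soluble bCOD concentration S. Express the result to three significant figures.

From the Monod/SRT balance for a CMAS, S = K_s·(1+k_d θ_c)/[θ_c·(Y k − k_d) − 1] = 35.8 × (1 + 0.0733 × 19.4) / [19.4 × (0.343 × 4.69 − 0.0733) − 1] = 86.71 / 28.79 = 3.012 mg/L.

S ≈ 3.01 mg/L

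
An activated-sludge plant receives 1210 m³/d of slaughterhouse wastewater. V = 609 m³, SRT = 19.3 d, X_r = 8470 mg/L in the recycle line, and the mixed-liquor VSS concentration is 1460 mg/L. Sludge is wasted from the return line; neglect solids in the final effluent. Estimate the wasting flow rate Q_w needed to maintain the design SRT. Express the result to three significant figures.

Q_w ≈ 5.44 m³/d

Q_w = (V·X)/(θ_c X_r) = 609.0 × 1460 / (19.3 × 8470) = 5.439 m³/d.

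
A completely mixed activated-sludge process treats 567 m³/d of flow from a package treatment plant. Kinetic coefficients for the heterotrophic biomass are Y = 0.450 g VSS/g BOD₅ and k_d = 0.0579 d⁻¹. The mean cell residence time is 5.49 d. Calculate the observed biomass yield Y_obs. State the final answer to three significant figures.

Y_obs ≈ 0.341 g VSS/g BOD₅

Correct the yield for decay: Y_obs = Y/(1 + k_d θ_c) = 0.450 / (1 + 0.0579 × 5.49) = 0.450 / 1.318 = 0.3415.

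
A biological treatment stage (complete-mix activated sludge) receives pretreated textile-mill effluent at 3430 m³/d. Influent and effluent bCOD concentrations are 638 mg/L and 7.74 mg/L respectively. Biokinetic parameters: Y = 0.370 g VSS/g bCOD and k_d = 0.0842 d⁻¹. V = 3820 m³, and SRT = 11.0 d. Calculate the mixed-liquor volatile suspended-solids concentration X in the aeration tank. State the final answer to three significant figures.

X ≈ 1200 mg/L

From V·X·(1 + k_d·θ_c) = Y·Q·(S₀ − S)·θ_c: X = 0.370 × 3430 × (638 − 7.74) × 11.0 / [3820 × (1 + 0.0842 × 11.0)] = 1196 mg/L.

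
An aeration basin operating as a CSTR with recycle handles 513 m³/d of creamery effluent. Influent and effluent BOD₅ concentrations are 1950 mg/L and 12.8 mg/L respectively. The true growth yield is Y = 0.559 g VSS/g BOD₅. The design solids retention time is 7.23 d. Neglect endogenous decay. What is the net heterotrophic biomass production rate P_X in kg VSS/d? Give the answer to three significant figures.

No decay correction is needed, so Y_obs = Y = 0.559.
Mass of BOD₅ removed per day: Q(S₀ − S) = 513 × 1937 g/m³ = 993.8 kg/d.
So the net sludge growth is P_X = 0.5590 × 993.8 = 555.5 kg VSS/d.

P_X ≈ 556 kg VSS/d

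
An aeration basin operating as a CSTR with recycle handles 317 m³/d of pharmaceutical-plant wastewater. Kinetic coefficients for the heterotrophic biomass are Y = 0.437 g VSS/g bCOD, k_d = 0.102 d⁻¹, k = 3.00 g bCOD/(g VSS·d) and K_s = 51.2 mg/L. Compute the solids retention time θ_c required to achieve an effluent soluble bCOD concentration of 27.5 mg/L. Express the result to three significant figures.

θ_c ≈ 2.81 d

At the target effluent, Y k S/(K_s+S) = 0.437×3.00×27.5/78.70 = 0.4581 d⁻¹.
Then 1/θ_c = μ − k_d = 0.4581 − 0.102 = 0.3561 d⁻¹, giving θ_c = 2.808 d.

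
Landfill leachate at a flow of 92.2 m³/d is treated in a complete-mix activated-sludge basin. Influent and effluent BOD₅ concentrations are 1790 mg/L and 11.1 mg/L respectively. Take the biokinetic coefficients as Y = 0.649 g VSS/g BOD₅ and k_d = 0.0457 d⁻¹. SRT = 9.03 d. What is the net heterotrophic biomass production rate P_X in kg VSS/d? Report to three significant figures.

P_X ≈ 75.4 kg VSS/d

The observed yield is Y_obs = Y/(1 + k_d·θ_c) = 0.649 / (1 + 0.0457 × 9.03) = 0.649 / 1.413 = 0.4594 g VSS per g BOD₅ removed.
ΔS = 1790 − 11.1 = 1779 mg/L, so the substrate removal rate is 92.2 × 1779/1000 = 164.0 kg BOD₅/d.
Net biomass production P_X = Y_obs × Q·(S₀ − S) = 0.4594 × 164.0 = 75.35 kg VSS/d.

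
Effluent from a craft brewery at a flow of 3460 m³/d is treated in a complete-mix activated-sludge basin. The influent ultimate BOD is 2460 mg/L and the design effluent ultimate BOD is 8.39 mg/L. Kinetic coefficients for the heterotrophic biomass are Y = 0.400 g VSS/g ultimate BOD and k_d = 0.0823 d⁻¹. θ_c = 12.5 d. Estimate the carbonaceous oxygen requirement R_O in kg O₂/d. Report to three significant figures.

R_O ≈ 6110 kg O₂/d

The observed yield is Y_obs = Y/(1 + k_d·θ_c) = 0.400 / (1 + 0.0823 × 12.5) = 0.400 / 2.029 = 0.1972 g VSS per g ultimate BOD removed.
ΔS = 2460 − 8.39 = 2452 mg/L, so the substrate removal rate is 3460 × 2452/1000 = 8483 kg ultimate BOD/d.
Net sludge production P_X = 0.1972 × 8483 = 1672 kg VSS/d.
R_O = Q·ΔS − 1.42 P_X = 8483 − 2375 = 6108 kg O₂/d.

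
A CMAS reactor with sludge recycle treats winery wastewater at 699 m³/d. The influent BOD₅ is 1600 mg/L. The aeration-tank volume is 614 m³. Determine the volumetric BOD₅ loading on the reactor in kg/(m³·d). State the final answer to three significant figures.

L_v = Q S₀ / V = 699 × 1600 × 10⁻³ / 614.0 = 1.821 kg/(m³·d).

L_v ≈ 1.82 kg BOD₅/(m³·d)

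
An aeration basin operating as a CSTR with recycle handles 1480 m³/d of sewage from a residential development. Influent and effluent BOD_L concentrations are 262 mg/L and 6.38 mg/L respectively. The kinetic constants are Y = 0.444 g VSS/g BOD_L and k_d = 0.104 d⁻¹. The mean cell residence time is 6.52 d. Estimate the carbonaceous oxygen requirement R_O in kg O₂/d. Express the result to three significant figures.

The observed yield is Y_obs = Y/(1 + k_d·θ_c) = 0.444 / (1 + 0.104 × 6.52) = 0.444 / 1.678 = 0.2646 g VSS per g BOD_L removed.
Q·(S₀ − S) = 1480 × (262 − 6.38) × 10⁻³ = 378.3 kg/d removed.
P_X = Y_obs·Q·(S₀ − S) = 0.2646 × 378.3 = 100.1 kg VSS/d.
R_O = Q·(S₀ − S) − 1.42·P_X = 378.3 − 1.42 × 100.1 = 236.2 kg O₂/d.

R_O ≈ 236 kg O₂/d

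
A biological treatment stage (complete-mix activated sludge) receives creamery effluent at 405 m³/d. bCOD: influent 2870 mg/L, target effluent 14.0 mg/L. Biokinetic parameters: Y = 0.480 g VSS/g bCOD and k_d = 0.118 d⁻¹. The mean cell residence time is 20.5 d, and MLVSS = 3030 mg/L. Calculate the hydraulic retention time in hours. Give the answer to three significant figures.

Steady-state biomass mass balance: V·X·(1 + k_d·θ_c) = Y·Q·(S₀ − S)·θ_c, so V = 0.480 × 405 × (2870 − 14.0) × 20.5 / [3030 × (1 + 0.118 × 20.5)] = 1.14×10^7 / 10360 = 1099 m³.
Hydraulic retention time τ = V/Q = 1099 / 405 = 2.713 d = 65.11 h.

τ ≈ 65.1 h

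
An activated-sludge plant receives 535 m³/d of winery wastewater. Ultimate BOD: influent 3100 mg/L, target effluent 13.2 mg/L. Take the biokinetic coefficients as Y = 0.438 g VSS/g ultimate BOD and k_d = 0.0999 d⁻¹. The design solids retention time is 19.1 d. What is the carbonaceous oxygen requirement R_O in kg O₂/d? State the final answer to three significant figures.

Observed yield with endogenous decay: Y_obs = Y / (1 + k_d·θ_c) = 0.438 / (1 + 0.0999 × 19.1) = 0.438 / 2.908 = 0.1506 g VSS/g ultimate BOD.
Q·(S₀ − S) = 535 × (3100 − 13.2) × 10⁻³ = 1651 kg/d removed.
Net sludge production P_X = 0.1506 × 1651 = 248.7 kg VSS/d.
R_O = Q·(S₀ − S) − 1.42·P_X = 1651 − 1.42 × 248.7 = 1298 kg O₂/d.

R_O ≈ 1300 kg O₂/d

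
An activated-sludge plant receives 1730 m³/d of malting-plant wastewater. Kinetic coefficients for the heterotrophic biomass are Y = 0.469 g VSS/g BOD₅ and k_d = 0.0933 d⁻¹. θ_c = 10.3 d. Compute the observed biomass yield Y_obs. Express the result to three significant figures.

Y_obs ≈ 0.239 g VSS/g BOD₅

Y_obs = Y / (1 + k_d θ_c) = 0.469 / (1 + 0.0933 × 10.3) = 0.469 / 1.961 = 0.2392.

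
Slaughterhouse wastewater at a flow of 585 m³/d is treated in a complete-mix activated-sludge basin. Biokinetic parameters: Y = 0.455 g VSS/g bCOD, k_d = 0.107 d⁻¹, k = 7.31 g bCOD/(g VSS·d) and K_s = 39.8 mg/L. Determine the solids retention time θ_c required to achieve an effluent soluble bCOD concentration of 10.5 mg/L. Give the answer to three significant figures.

From 1/θ_c = Y·k·S/(K_s + S) − k_d: Y·k·S/(K_s+S) = 0.455 × 7.31 × 10.5 / (39.8 + 10.5) = 0.6943 d⁻¹.
θ_c = 1/(μ − k_d) = 1/(0.6943 − 0.107) = 1/0.5873 = 1.703 d.

θ_c ≈ 1.70 d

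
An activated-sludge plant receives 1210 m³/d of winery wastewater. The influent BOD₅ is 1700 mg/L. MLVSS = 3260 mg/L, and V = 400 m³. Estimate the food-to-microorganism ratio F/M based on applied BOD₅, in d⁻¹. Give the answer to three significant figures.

F/M ≈ 1.58 d⁻¹

Food-to-microorganism ratio F/M = Q S₀ / (V X) = 1210 × 1700 / (400.0 × 3260) = 1.577 d⁻¹.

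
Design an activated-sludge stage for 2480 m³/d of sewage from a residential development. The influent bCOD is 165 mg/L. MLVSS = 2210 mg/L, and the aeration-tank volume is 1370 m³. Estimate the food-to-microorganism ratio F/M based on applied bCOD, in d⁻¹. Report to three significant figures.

F/M = applied load / biomass = Q·S₀/(V·X) = 2480 × 165 / (1370 × 2210) = 0.1352 d⁻¹.

F/M ≈ 0.135 d⁻¹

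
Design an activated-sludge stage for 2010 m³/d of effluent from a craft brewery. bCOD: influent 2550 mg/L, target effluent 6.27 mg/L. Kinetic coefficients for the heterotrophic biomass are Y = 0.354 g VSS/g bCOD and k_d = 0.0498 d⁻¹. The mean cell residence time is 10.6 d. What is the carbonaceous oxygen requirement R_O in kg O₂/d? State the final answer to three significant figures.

R_O ≈ 3430 kg O₂/d

Y_obs = Y / (1 + k_d θ_c) = 0.354 / (1 + 0.0498 × 10.6) = 0.354 / 1.528 = 0.2317.
Q·(S₀ − S) = 2010 × (2550 − 6.27) × 10⁻³ = 5113 kg/d removed.
Net sludge production P_X = 0.2317 × 5113 = 1185 kg VSS/d.
R_O = Q·ΔS − 1.42 P_X = 5113 − 1682 = 3431 kg O₂/d.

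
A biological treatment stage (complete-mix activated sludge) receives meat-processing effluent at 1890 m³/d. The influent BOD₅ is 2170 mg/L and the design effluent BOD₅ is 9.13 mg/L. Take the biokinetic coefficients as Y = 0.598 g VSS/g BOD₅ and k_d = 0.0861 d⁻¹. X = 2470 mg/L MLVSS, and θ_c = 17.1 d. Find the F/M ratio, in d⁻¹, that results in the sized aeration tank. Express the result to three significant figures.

Steady-state biomass mass balance: V·X·(1 + k_d·θ_c) = Y·Q·(S₀ − S)·θ_c, so V = 0.598 × 1890 × (2170 − 9.13) × 17.1 / [2470 × (1 + 0.0861 × 17.1)] = 4.18×10^7 / 6107 = 6839 m³.
Food-to-microorganism ratio F/M = Q S₀ / (V X) = 1890 × 2170 / (6839 × 2470) = 0.2428 d⁻¹.

F/M ≈ 0.243 d⁻¹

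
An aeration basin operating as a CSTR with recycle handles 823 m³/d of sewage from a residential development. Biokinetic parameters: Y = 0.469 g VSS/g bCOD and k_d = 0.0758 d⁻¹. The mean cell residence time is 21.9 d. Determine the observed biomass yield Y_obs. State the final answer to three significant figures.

Y_obs ≈ 0.176 g VSS/g bCOD

Correct the yield for decay: Y_obs = Y/(1 + k_d θ_c) = 0.469 / (1 + 0.0758 × 21.9) = 0.469 / 2.660 = 0.1763.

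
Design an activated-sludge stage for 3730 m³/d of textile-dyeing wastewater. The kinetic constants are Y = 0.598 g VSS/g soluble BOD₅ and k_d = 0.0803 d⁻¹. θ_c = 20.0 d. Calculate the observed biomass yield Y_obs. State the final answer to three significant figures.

Observed yield with endogenous decay: Y_obs = Y / (1 + k_d·θ_c) = 0.598 / (1 + 0.0803 × 20.0) = 0.598 / 2.606 = 0.2295 g VSS/g soluble BOD₅.

Y_obs ≈ 0.229 g VSS/g soluble BOD₅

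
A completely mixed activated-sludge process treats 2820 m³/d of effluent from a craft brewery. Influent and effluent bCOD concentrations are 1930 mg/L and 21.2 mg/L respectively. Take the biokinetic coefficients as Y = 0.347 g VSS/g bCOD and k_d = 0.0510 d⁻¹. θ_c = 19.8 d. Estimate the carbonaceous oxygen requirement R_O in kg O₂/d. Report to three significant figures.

R_O ≈ 4060 kg O₂/d

Observed yield with endogenous decay: Y_obs = Y / (1 + k_d·θ_c) = 0.347 / (1 + 0.0510 × 19.8) = 0.347 / 2.010 = 0.1727 g VSS/g bCOD.
Substrate removed = Q·(S₀ − S) = 2820 m³/d × (1930 − 21.2) g/m³ = 5.38×10^6 g/d = 5383 kg/d.
Biomass synthesised: P_X = Y_obs × 5383 = 929.4 kg VSS/d.
R_O = Q·(S₀ − S) − 1.42·P_X = 5383 − 1.42 × 929.4 = 4063 kg O₂/d.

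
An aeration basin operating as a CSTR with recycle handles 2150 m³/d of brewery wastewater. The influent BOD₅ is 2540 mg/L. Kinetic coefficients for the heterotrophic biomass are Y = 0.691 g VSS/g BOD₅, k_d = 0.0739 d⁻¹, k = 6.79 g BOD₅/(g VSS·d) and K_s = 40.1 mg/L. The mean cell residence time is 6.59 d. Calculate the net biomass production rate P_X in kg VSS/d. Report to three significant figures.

P_X ≈ 2540 kg VSS/d

From the Monod/SRT balance for a CMAS, S = K_s·(1+k_d θ_c)/[θ_c·(Y k − k_d) − 1] = 40.1 × (1 + 0.0739 × 6.59) / [6.59 × (0.691 × 6.79 − 0.0739) − 1] = 59.63 / 29.43 = 2.026 mg/L.
The observed yield is Y_obs = Y/(1 + k_d·θ_c) = 0.691 / (1 + 0.0739 × 6.59) = 0.691 / 1.487 = 0.4647 g VSS per g BOD₅ removed.
Mass of BOD₅ removed per day: Q(S₀ − S) = 2150 × 2538 g/m³ = 5457 kg/d.
P_X = Y_obs · Q(S₀ − S) = 0.4647 × 5457 = 2536 kg VSS/d.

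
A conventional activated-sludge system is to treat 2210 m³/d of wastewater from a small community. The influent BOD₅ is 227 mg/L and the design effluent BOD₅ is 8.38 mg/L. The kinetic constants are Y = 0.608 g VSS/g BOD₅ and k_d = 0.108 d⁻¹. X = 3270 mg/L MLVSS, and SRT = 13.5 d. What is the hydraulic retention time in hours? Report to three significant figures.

From the SRT design equation V = Y Q (S₀−S) θ_c / [X (1 + k_d θ_c)] = 0.608 × 2210 × (227 − 8.38) × 13.5 / [3270 × (1 + 0.108 × 13.5)] = 3.97×10^6 / 8038 = 493.4 m³.
HRT = V/Q = 493.4 m³ / 2210 m³·d⁻¹ = 0.2233 d × 24 = 5.358 h.

τ ≈ 5.36 h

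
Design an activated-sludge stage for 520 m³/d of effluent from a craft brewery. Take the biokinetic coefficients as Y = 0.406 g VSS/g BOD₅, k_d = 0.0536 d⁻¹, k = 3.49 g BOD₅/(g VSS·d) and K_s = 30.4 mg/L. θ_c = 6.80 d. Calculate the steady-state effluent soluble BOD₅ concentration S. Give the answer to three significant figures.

S ≈ 5.02 mg/L

Effluent substrate depends only on kinetics and SRT: S = K_s(1 + k_d θ_c) / [θ_c(Yk − k_d) − 1] = 30.4 × (1 + 0.0536 × 6.80) / [6.80 × (0.406 × 3.49 − 0.0536) − 1] = 41.48 / 8.271 = 5.015 mg/L.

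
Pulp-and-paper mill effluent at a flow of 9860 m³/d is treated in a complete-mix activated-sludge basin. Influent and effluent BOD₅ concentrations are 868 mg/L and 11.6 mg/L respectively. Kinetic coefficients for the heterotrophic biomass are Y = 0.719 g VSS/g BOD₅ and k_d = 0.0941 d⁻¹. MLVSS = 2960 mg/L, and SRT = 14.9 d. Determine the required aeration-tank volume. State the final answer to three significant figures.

V ≈ 12700 m³

Steady-state biomass mass balance: V·X·(1 + k_d·θ_c) = Y·Q·(S₀ − S)·θ_c, so V = 0.719 × 9860 × (868 − 11.6) × 14.9 / [2960 × (1 + 0.0941 × 14.9)] = 9.05×10^7 / 7110 = 12723 m³.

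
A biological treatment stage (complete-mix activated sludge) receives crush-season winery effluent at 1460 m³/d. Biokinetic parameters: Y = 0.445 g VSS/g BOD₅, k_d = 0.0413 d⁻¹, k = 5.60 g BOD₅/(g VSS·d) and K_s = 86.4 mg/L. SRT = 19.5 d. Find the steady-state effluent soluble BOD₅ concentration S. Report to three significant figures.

S ≈ 3.33 mg/L

From the Monod/SRT balance for a CMAS, S = K_s·(1+k_d θ_c)/[θ_c·(Y k − k_d) − 1] = 86.4 × (1 + 0.0413 × 19.5) / [19.5 × (0.445 × 5.60 − 0.0413) − 1] = 156.0 / 46.79 = 3.334 mg/L.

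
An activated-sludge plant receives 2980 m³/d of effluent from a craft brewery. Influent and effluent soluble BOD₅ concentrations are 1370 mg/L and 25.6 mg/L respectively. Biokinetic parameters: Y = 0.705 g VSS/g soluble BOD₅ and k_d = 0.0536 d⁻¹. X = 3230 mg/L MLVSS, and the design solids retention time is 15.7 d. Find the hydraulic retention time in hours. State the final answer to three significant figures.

τ ≈ 60.0 h

Rearranging the biomass balance for a CMAS with decay, V = Y·Q·ΔS·θ_c / [X·(1+k_d θ_c)] = 0.705 × 2980 × (1370 − 25.6) × 15.7 / [3230 × (1 + 0.0536 × 15.7)] = 4.43×10^7 / 5948 = 7455 m³.
HRT = V/Q = 7455 m³ / 2980 m³·d⁻¹ = 2.502 d × 24 = 60.04 h.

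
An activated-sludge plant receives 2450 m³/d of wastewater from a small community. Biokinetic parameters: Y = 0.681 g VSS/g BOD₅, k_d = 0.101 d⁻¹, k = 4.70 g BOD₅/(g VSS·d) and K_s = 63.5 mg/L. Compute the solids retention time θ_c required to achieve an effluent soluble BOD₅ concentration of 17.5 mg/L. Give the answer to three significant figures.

Specific growth rate at S = 17.5 mg/L: μ = YkS/(K_s+S) = 0.681·4.70·17.5/(63.5+17.5) = 0.6915 d⁻¹.
Then 1/θ_c = μ − k_d = 0.6915 − 0.101 = 0.5905 d⁻¹, giving θ_c = 1.693 d.

θ_c ≈ 1.69 d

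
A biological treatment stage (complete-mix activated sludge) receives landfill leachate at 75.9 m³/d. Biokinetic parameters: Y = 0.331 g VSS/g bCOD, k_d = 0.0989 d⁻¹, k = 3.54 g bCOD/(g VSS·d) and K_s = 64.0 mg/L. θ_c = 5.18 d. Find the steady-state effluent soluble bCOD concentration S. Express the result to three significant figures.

S ≈ 21.2 mg/L

For a completely mixed reactor with recycle the Lawrence–McCarty relation gives S = K_s·(1 + k_d·θ_c) / [θ_c·(Y·k − k_d) − 1] = 64.0 × (1 + 0.0989 × 5.18) / [5.18 × (0.331 × 3.54 − 0.0989) − 1] = 96.79 / 4.557 = 21.24 mg/L.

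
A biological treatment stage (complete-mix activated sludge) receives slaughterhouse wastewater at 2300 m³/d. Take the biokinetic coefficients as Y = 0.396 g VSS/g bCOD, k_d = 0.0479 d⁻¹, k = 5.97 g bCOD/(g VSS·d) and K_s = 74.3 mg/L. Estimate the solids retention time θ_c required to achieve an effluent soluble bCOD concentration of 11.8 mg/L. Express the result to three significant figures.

Specific growth rate at S = 11.8 mg/L: μ = YkS/(K_s+S) = 0.396·5.97·11.8/(74.3+11.8) = 0.3240 d⁻¹.
Then 1/θ_c = μ − k_d = 0.3240 − 0.0479 = 0.2761 d⁻¹, giving θ_c = 3.622 d.

θ_c ≈ 3.62 d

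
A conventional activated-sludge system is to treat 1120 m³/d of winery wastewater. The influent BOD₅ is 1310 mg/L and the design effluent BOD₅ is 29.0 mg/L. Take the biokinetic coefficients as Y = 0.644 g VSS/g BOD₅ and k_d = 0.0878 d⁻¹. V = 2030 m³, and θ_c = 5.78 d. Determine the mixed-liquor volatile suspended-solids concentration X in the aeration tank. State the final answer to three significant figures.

Solving the biomass balance for X: X = Y Q (S₀−S) θ_c / [V (1+k_d θ_c)] = 0.644 × 1120 × (1310 − 29.0) × 5.78 / [2030 × (1 + 0.0878 × 5.78)] = 1745 mg/L.

X ≈ 1750 mg/L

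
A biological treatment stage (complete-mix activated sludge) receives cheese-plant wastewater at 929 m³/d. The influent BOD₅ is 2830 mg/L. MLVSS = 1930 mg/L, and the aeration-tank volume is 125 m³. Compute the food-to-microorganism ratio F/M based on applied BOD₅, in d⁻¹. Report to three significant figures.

F/M ≈ 10.9 d⁻¹

F/M = Q·S₀ / (V·X) = 929 × 2830 / (125.0 × 1930) = 10.90 g BOD₅·(g VSS·d)⁻¹.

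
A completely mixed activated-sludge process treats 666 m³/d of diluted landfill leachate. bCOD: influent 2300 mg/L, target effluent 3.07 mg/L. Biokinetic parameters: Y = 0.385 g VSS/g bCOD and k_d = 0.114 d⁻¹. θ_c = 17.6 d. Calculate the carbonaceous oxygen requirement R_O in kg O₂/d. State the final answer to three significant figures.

R_O ≈ 1250 kg O₂/d

Correct the yield for decay: Y_obs = Y/(1 + k_d θ_c) = 0.385 / (1 + 0.114 × 17.6) = 0.385 / 3.006 = 0.1281.
ΔS = 2300 − 3.07 = 2297 mg/L, so the substrate removal rate is 666 × 2297/1000 = 1530 kg bCOD/d.
Net sludge production P_X = 0.1281 × 1530 = 195.9 kg VSS/d.
R_O = Q·ΔS − 1.42 P_X = 1530 − 278.2 = 1252 kg O₂/d.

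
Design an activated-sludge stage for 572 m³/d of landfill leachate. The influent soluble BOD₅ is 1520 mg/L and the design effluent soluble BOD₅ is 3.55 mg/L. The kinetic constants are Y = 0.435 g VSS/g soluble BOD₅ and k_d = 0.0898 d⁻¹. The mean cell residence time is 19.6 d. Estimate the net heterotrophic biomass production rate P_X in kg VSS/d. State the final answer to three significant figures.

P_X ≈ 137 kg VSS/d

Correct the yield for decay: Y_obs = Y/(1 + k_d θ_c) = 0.435 / (1 + 0.0898 × 19.6) = 0.435 / 2.760 = 0.1576.
ΔS = 1520 − 3.55 = 1516 mg/L, so the substrate removal rate is 572 × 1516/1000 = 867.4 kg soluble BOD₅/d.
Net biomass production P_X = Y_obs × Q·(S₀ − S) = 0.1576 × 867.4 = 136.7 kg VSS/d.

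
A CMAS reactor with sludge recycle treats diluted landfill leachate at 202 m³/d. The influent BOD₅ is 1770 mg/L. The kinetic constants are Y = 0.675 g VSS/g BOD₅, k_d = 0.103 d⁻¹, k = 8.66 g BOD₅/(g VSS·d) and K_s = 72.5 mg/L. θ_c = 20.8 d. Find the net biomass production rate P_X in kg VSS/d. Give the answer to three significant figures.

From the Monod/SRT balance for a CMAS, S = K_s·(1+k_d θ_c)/[θ_c·(Y k − k_d) − 1] = 72.5 × (1 + 0.103 × 20.8) / [20.8 × (0.675 × 8.66 − 0.103) − 1] = 227.8 / 118.4 = 1.923 mg/L.
Observed yield with endogenous decay: Y_obs = Y / (1 + k_d·θ_c) = 0.675 / (1 + 0.103 × 20.8) = 0.675 / 3.142 = 0.2148 g VSS/g BOD₅.
Substrate removed = Q·(S₀ − S) = 202 m³/d × (1770 − 1.92) g/m³ = 3.57×10^5 g/d = 357.2 kg/d.
P_X = Y_obs · Q(S₀ − S) = 0.2148 × 357.2 = 76.72 kg VSS/d.

P_X ≈ 76.7 kg VSS/d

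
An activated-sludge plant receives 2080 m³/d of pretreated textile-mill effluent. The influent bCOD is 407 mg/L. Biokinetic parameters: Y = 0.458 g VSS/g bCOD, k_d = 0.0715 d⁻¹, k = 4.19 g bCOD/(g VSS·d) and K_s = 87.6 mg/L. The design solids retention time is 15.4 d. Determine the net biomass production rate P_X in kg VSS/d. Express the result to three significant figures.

From the Monod/SRT balance for a CMAS, S = K_s·(1+k_d θ_c)/[θ_c·(Y k − k_d) − 1] = 87.6 × (1 + 0.0715 × 15.4) / [15.4 × (0.458 × 4.19 − 0.0715) − 1] = 184.1 / 27.45 = 6.705 mg/L.
Observed yield with endogenous decay: Y_obs = Y / (1 + k_d·θ_c) = 0.458 / (1 + 0.0715 × 15.4) = 0.458 / 2.101 = 0.2180 g VSS/g bCOD.
Q·(S₀ − S) = 2080 × (407 − 6.70) × 10⁻³ = 832.6 kg/d removed.
Biomass produced: P_X = Y_obs·Q·ΔS = 0.2180 × 832.6 ≈ 181.5 kg VSS/d.

P_X ≈ 181 kg VSS/d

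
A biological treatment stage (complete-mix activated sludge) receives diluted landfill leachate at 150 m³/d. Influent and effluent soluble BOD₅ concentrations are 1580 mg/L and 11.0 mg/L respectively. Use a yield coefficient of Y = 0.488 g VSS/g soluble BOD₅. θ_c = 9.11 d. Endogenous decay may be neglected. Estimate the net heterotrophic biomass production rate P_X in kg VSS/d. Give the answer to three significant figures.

P_X ≈ 115 kg VSS/d

With endogenous decay neglected, the observed yield equals the true yield: Y_obs = Y = 0.488 g VSS/g soluble BOD₅.
Substrate removed = Q·(S₀ − S) = 150 m³/d × (1580 − 11.0) g/m³ = 2.35×10^5 g/d = 235.3 kg/d.
Biomass produced: P_X = Y_obs·Q·ΔS = 0.4880 × 235.3 ≈ 114.9 kg VSS/d.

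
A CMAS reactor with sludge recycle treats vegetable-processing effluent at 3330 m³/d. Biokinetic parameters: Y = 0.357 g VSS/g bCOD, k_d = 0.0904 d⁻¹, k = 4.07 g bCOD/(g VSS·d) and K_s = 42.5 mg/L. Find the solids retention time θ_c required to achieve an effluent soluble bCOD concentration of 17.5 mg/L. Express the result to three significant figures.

θ_c ≈ 3.00 d

From 1/θ_c = Y·k·S/(K_s + S) − k_d: Y·k·S/(K_s+S) = 0.357 × 4.07 × 17.5 / (42.5 + 17.5) = 0.4238 d⁻¹.
1/θ_c = 0.4238 − 0.0904 = 0.3334 d⁻¹, so θ_c = 3.000 d.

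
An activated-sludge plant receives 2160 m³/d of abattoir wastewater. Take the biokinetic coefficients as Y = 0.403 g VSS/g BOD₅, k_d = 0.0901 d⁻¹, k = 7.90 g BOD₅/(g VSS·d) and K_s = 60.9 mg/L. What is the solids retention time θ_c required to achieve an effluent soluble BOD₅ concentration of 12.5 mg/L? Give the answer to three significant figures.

θ_c ≈ 2.21 d

From 1/θ_c = Y·k·S/(K_s + S) − k_d: Y·k·S/(K_s+S) = 0.403 × 7.90 × 12.5 / (60.9 + 12.5) = 0.5422 d⁻¹.
1/θ_c = 0.5422 − 0.0901 = 0.4521 d⁻¹, so θ_c = 2.212 d.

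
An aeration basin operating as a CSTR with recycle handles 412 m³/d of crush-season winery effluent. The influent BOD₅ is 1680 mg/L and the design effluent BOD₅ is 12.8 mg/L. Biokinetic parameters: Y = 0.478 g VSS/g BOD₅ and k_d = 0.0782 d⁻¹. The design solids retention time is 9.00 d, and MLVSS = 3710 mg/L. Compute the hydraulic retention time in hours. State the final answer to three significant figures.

τ ≈ 27.2 h

From the SRT design equation V = Y Q (S₀−S) θ_c / [X (1 + k_d θ_c)] = 0.478 × 412 × (1680 − 12.8) × 9.00 / [3710 × (1 + 0.0782 × 9.00)] = 2.95×10^6 / 6321 = 467.5 m³.
τ = V/Q = 467.5/412 = 1.135 d, or 27.23 h.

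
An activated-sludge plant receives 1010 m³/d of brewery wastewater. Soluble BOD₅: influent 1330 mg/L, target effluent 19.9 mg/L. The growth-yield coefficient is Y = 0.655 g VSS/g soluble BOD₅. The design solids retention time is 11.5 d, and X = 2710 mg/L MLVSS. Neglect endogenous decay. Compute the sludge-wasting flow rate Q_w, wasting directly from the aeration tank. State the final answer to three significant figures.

With k_d = 0 the design equation reduces to V = Y Q (S₀−S) θ_c / X = 0.655 × 1010 × (1330 − 19.9) × 11.5 / 2710 = 3678 m³.
With mixed-liquor wasting, θ_c = V/Q_w, so Q_w = V/θ_c = 3678/11.5 = 319.8 m³/d.

Q_w ≈ 320 m³/d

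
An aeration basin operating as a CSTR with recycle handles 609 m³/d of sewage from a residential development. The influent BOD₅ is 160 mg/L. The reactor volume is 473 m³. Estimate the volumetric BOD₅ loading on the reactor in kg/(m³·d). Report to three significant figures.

Applied BOD₅ load per unit volume = Q·S₀/V = (609 × 160/1000)/473.0 = 0.2060 kg BOD₅·m⁻³·d⁻¹.

L_v ≈ 0.206 kg BOD₅/(m³·d)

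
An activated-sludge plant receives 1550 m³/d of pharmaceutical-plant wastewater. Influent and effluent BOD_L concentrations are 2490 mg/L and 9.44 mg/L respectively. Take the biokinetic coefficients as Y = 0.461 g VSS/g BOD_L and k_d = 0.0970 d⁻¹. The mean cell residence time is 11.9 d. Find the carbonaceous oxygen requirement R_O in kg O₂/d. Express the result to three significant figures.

Correct the yield for decay: Y_obs = Y/(1 + k_d θ_c) = 0.461 / (1 + 0.0970 × 11.9) = 0.461 / 2.154 = 0.2140.
Substrate removed = Q·(S₀ − S) = 1550 m³/d × (2490 − 9.44) g/m³ = 3.84×10^6 g/d = 3845 kg/d.
P_X = Y_obs·Q·(S₀ − S) = 0.2140 × 3845 = 822.8 kg VSS/d.
R_O = Q·ΔS − 1.42 P_X = 3845 − 1168 = 2677 kg O₂/d.

R_O ≈ 2680 kg O₂/d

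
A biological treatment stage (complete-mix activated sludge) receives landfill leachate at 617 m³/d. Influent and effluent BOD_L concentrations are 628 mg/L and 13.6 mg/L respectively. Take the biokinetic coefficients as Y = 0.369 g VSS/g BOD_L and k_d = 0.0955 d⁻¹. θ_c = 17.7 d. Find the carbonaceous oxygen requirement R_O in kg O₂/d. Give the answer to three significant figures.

Correct the yield for decay: Y_obs = Y/(1 + k_d θ_c) = 0.369 / (1 + 0.0955 × 17.7) = 0.369 / 2.690 = 0.1372.
Q·(S₀ − S) = 617 × (628 − 13.6) × 10⁻³ = 379.1 kg/d removed.
Biomass synthesised: P_X = Y_obs × 379.1 = 51.99 kg VSS/d.
R_O = Q·ΔS − 1.42 P_X = 379.1 − 73.83 = 305.3 kg O₂/d.

R_O ≈ 305 kg O₂/d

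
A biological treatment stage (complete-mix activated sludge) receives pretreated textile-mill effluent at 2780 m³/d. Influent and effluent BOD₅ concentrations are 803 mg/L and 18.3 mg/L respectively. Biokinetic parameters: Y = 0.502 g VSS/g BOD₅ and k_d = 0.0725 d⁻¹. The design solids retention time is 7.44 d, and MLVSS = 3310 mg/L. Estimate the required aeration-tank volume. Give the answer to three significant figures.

V ≈ 1600 m³

Steady-state biomass mass balance: V·X·(1 + k_d·θ_c) = Y·Q·(S₀ − S)·θ_c, so V = 0.502 × 2780 × (803 − 18.3) × 7.44 / [3310 × (1 + 0.0725 × 7.44)] = 8.15×10^6 / 5095 = 1599 m³.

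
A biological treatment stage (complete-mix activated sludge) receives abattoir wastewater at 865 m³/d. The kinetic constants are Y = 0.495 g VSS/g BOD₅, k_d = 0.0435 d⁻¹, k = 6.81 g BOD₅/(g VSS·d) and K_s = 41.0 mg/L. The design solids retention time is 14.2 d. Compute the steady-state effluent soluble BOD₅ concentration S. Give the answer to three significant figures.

S ≈ 1.43 mg/L

From the Monod/SRT balance for a CMAS, S = K_s·(1+k_d θ_c)/[θ_c·(Y k − k_d) − 1] = 41.0 × (1 + 0.0435 × 14.2) / [14.2 × (0.495 × 6.81 − 0.0435) − 1] = 66.33 / 46.25 = 1.434 mg/L.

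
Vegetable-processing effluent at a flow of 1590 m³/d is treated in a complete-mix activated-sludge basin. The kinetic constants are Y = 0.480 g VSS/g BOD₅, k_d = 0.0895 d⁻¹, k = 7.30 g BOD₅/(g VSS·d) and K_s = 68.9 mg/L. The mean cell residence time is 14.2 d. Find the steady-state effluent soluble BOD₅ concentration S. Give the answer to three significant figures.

For a completely mixed reactor with recycle the Lawrence–McCarty relation gives S = K_s·(1 + k_d·θ_c) / [θ_c·(Y·k − k_d) − 1] = 68.9 × (1 + 0.0895 × 14.2) / [14.2 × (0.480 × 7.30 − 0.0895) − 1] = 156.5 / 47.49 = 3.295 mg/L.

S ≈ 3.29 mg/L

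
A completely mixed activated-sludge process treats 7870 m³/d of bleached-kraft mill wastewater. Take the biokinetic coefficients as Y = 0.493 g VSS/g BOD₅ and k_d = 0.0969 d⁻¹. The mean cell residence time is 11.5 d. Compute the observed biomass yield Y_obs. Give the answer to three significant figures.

Y_obs ≈ 0.233 g VSS/g BOD₅

The observed yield is Y_obs = Y/(1 + k_d·θ_c) = 0.493 / (1 + 0.0969 × 11.5) = 0.493 / 2.114 = 0.2332 g VSS per g BOD₅ removed.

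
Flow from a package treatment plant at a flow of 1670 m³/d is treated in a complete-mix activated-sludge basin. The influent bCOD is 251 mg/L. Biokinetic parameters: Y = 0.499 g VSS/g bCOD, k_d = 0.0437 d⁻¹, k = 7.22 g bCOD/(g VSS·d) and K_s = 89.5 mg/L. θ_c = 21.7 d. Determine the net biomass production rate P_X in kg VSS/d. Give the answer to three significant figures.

P_X ≈ 106 kg VSS/d

Effluent substrate depends only on kinetics and SRT: S = K_s(1 + k_d θ_c) / [θ_c(Yk − k_d) − 1] = 89.5 × (1 + 0.0437 × 21.7) / [21.7 × (0.499 × 7.22 − 0.0437) − 1] = 174.4 / 76.23 = 2.287 mg/L.
The observed yield is Y_obs = Y/(1 + k_d·θ_c) = 0.499 / (1 + 0.0437 × 21.7) = 0.499 / 1.948 = 0.2561 g VSS per g bCOD removed.
ΔS = 251 − 2.29 = 248.7 mg/L, so the substrate removal rate is 1670 × 248.7/1000 = 415.3 kg bCOD/d.
So the net sludge growth is P_X = 0.2561 × 415.3 = 106.4 kg VSS/d.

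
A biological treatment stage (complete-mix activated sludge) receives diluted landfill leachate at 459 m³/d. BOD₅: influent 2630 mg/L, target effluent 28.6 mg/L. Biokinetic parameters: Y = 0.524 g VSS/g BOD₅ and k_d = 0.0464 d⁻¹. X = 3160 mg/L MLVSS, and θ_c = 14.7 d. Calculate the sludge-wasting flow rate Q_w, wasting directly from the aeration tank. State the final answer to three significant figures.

Q_w ≈ 118 m³/d

Rearranging the biomass balance for a CMAS with decay, V = Y·Q·ΔS·θ_c / [X·(1+k_d θ_c)] = 0.524 × 459 × (2630 − 28.6) × 14.7 / [3160 × (1 + 0.0464 × 14.7)] = 9.2×10^6 / 5315 = 1730 m³.
For wasting at MLVSS concentration, Q_w = V/θ_c = 1730/14.7 = 117.7 m³/d.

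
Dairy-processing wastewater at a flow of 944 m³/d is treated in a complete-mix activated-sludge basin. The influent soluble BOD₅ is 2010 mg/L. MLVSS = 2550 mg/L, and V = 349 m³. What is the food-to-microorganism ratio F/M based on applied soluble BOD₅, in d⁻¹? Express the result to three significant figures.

Food-to-microorganism ratio F/M = Q S₀ / (V X) = 944 × 2010 / (349.0 × 2550) = 2.132 d⁻¹.

F/M ≈ 2.13 d⁻¹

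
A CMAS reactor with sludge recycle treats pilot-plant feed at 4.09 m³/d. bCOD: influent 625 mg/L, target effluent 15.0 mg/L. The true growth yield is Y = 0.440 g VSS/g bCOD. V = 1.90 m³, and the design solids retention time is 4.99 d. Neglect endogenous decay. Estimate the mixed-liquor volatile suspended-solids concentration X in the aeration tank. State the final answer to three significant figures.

X ≈ 2880 mg/L

X = Y·Q·ΔS·θ_c / V = 0.440 × 4.09 × (625 − 15.0) × 4.99 / 1.90 = 2883 mg/L.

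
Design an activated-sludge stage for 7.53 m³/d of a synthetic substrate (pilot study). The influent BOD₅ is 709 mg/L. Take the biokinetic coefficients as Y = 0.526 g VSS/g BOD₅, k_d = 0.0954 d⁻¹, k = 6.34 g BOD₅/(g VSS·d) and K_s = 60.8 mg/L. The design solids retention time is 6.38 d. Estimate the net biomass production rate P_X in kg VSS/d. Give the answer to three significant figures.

From the Monod/SRT balance for a CMAS, S = K_s·(1+k_d θ_c)/[θ_c·(Y k − k_d) − 1] = 60.8 × (1 + 0.0954 × 6.38) / [6.38 × (0.526 × 6.34 − 0.0954) − 1] = 97.81 / 19.67 = 4.973 mg/L.
Observed yield with endogenous decay: Y_obs = Y / (1 + k_d·θ_c) = 0.526 / (1 + 0.0954 × 6.38) = 0.526 / 1.609 = 0.3270 g VSS/g BOD₅.
Q·(S₀ − S) = 7.53 × (709 − 4.97) × 10⁻³ = 5.301 kg/d removed.
Biomass produced: P_X = Y_obs·Q·ΔS = 0.3270 × 5.301 ≈ 1.733 kg VSS/d.

P_X ≈ 1.73 kg VSS/d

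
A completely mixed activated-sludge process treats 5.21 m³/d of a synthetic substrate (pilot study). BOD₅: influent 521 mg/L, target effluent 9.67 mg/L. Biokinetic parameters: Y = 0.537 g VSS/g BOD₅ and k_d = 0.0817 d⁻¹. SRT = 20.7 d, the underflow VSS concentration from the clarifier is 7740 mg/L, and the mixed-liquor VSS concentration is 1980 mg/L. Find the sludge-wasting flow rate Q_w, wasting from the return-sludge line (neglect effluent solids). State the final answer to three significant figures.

Rearranging the biomass balance for a CMAS with decay, V = Y·Q·ΔS·θ_c / [X·(1+k_d θ_c)] = 0.537 × 5.21 × (521 − 9.67) × 20.7 / [1980 × (1 + 0.0817 × 20.7)] = 2.96×10^4 / 5329 = 5.557 m³.
Q_w = (V·X)/(θ_c X_r) = 5.557 × 1980 / (20.7 × 7740) = 0.06868 m³/d.

Q_w ≈ 0.0687 m³/d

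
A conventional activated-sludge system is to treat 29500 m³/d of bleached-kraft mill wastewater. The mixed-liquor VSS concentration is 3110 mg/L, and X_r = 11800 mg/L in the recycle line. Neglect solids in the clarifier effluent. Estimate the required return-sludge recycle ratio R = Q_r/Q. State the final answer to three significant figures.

R ≈ 0.358

R = Q_r/Q = X/(X_r − X) = 3110 / (11800 − 3110) = 0.3579.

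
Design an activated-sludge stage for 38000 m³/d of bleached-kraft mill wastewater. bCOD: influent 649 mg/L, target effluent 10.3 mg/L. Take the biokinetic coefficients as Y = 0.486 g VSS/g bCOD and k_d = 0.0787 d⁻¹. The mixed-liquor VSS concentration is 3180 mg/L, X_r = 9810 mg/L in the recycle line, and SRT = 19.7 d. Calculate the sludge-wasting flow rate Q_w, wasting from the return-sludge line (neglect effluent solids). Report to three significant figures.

Q_w ≈ 471 m³/d

Rearranging the biomass balance for a CMAS with decay, V = Y·Q·ΔS·θ_c / [X·(1+k_d θ_c)] = 0.486 × 38000 × (649 − 10.3) × 19.7 / [3180 × (1 + 0.0787 × 19.7)] = 2.32×10^8 / 8110 = 28652 m³.
θ_c = V·X/(Q_w·X_r) when wasting from the recycle, so Q_w = V·X/(θ_c·X_r) = 28652 × 3180 / (19.7 × 9810) = 471.5 m³/d.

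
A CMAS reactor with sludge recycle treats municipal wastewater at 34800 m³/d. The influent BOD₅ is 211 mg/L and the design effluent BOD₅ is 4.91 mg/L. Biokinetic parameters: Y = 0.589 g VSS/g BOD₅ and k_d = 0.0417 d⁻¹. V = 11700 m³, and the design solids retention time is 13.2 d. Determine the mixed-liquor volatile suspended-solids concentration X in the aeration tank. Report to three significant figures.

X ≈ 3070 mg/L

Solving the biomass balance for X: X = Y Q (S₀−S) θ_c / [V (1+k_d θ_c)] = 0.589 × 34800 × (211 − 4.91) × 13.2 / [11700 × (1 + 0.0417 × 13.2)] = 3074 mg/L.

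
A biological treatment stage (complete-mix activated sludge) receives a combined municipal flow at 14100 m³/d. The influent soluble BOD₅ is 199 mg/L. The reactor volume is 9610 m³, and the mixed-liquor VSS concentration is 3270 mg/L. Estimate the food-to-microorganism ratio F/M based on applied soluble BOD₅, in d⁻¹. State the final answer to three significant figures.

F/M = Q·S₀ / (V·X) = 14100 × 199 / (9610 × 3270) = 0.08929 g soluble BOD₅·(g VSS·d)⁻¹.

F/M ≈ 0.0893 d⁻¹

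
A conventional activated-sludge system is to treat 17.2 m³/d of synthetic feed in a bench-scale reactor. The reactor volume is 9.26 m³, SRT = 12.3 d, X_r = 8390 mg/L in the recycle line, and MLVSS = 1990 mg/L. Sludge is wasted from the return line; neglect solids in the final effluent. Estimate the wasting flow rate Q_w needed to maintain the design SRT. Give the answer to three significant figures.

Q_w ≈ 0.179 m³/d

Q_w = (V·X)/(θ_c X_r) = 9.260 × 1990 / (12.3 × 8390) = 0.1786 m³/d.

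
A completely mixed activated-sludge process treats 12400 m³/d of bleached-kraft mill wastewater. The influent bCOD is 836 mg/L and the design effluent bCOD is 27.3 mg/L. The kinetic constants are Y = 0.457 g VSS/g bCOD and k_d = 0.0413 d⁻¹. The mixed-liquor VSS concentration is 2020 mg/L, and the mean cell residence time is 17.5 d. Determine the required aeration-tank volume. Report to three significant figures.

V ≈ 23000 m³

From the SRT design equation V = Y Q (S₀−S) θ_c / [X (1 + k_d θ_c)] = 0.457 × 12400 × (836 − 27.3) × 17.5 / [2020 × (1 + 0.0413 × 17.5)] = 8.02×10^7 / 3480 = 23046 m³.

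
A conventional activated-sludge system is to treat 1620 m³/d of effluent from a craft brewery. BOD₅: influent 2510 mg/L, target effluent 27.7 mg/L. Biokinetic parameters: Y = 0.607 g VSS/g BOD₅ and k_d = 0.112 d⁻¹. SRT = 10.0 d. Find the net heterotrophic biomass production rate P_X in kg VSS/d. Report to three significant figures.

P_X ≈ 1150 kg VSS/d

Observed yield with endogenous decay: Y_obs = Y / (1 + k_d·θ_c) = 0.607 / (1 + 0.112 × 10.0) = 0.607 / 2.120 = 0.2863 g VSS/g BOD₅.
ΔS = 2510 − 27.7 = 2482 mg/L, so the substrate removal rate is 1620 × 2482/1000 = 4021 kg BOD₅/d.
So the net sludge growth is P_X = 0.2863 × 4021 = 1151 kg VSS/d.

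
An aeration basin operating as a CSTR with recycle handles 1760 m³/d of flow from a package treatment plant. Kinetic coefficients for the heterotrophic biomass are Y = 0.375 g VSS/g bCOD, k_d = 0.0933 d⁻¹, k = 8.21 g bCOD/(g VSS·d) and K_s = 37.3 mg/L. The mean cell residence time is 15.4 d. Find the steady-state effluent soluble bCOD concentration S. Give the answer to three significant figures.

From the Monod/SRT balance for a CMAS, S = K_s·(1+k_d θ_c)/[θ_c·(Y k − k_d) − 1] = 37.3 × (1 + 0.0933 × 15.4) / [15.4 × (0.375 × 8.21 − 0.0933) − 1] = 90.89 / 44.98 = 2.021 mg/L.

S ≈ 2.02 mg/L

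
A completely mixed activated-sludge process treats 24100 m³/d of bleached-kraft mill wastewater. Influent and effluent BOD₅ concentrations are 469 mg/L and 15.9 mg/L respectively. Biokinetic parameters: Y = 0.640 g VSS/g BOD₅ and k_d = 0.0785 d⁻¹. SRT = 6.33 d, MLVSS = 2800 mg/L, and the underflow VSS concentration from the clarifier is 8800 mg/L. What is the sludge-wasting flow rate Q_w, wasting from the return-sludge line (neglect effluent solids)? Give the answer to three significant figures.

Q_w ≈ 531 m³/d

From the SRT design equation V = Y Q (S₀−S) θ_c / [X (1 + k_d θ_c)] = 0.640 × 24100 × (469 − 15.9) × 6.33 / [2800 × (1 + 0.0785 × 6.33)] = 4.42×10^7 / 4191 = 10555 m³.
Wasting from the return line (neglecting effluent solids): Q_w = V·X / (θ_c·X_r) = 10555 × 2800 / (6.33 × 8800) = 530.5 m³/d.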